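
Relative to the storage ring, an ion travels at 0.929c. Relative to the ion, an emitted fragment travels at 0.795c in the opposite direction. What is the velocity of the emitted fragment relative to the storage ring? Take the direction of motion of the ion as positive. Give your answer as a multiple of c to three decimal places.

With v = 0.929 and u' = -0.795 (in units of c),
u = (u' + v)/(1 + u'v/c²):
u = (-0.795 + 0.929) / (1 + (-0.795)·0.929) = 0.1340/0.2614 = 0.5125
(Galilean addition would give +0.134c.)

+0.513c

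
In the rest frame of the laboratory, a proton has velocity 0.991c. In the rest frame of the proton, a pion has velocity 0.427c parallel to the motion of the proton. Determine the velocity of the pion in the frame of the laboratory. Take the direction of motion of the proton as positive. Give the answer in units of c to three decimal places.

0.996c

With v = 0.991 and u' = 0.427 (in units of c),
u = (u' + v)/(1 + u'v/c²):
u = (0.427 + 0.991) / (1 + 0.427·0.991) = 1.4180/1.4232 = 0.9964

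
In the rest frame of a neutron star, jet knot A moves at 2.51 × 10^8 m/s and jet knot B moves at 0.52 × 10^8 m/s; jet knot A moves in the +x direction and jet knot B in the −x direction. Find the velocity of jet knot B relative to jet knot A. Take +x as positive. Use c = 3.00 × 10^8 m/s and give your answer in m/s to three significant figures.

-2.65 × 10^8 m/s

β_A = 0.837, β_B = -0.173 (dividing each by c = 3.00 × 10^8 m/s).
Transform to A's frame with the inverse velocity-addition law: u' = (u − v)/(1 − uv/c²), taking u = β_B and v = β_A.
u' = (-0.173 − 0.837) / (1 − (0.837)(-0.173)) = -1.0100/1.1450 = -0.8821.
u' = -0.8821 × 3.00 × 10^8 m/s.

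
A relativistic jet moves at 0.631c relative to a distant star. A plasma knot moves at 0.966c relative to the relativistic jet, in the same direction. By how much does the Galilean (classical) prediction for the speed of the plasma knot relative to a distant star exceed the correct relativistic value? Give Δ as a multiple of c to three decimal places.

Galilean: u_cl = 0.966 + 0.631 = 1.5970.
Relativistic: u_rel = (0.966 + 0.631) / (1 + 0.966·0.631) = 1.5970/1.6095 = 0.9922.
Δ = 1.5970 − 0.9922 = 0.6048.
(The classical prediction exceeds c; the relativistic result does not.)

Δ = 0.605c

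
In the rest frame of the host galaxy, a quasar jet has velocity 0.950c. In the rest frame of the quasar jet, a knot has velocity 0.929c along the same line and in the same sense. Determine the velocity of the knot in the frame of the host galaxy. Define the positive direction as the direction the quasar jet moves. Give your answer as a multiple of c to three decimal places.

With v = 0.950 and u' = 0.929 (in units of c),
u = (u' + v)/(1 + u'v/c²):
u = (0.929 + 0.950) / (1 + 0.929·0.950) = 1.8790/1.8825 = 0.9981

0.998c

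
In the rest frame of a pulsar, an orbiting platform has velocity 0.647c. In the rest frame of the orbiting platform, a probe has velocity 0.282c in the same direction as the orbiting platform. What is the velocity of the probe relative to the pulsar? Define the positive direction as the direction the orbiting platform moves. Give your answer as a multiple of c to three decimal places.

With v = 0.647 and u' = 0.282 (in units of c),
u = (u' + v)/(1 + u'v/c²):
u = (0.282 + 0.647) / (1 + 0.282·0.647) = 0.9290/1.1825 = 0.7857

0.786c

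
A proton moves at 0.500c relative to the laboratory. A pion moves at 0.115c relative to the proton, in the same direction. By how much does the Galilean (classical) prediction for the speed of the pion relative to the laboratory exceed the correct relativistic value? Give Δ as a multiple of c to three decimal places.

Galilean: u_cl = 0.115 + 0.500 = 0.6150.
Relativistic: u_rel = (0.115 + 0.500) / (1 + 0.115·0.500) = 0.6150/1.0575 = 0.5816.
Δ = 0.6150 − 0.5816 = 0.0334.

Δ = 0.033c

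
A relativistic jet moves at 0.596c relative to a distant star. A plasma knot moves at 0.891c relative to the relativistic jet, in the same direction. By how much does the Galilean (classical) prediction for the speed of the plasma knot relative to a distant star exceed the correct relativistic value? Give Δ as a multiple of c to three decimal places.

Δ = 0.516c

Galilean: u_cl = 0.891 + 0.596 = 1.4870.
Relativistic: u_rel = (0.891 + 0.596) / (1 + 0.891·0.596) = 1.4870/1.5310 = 0.9712.
Δ = 1.4870 − 0.9712 = 0.5158.
(The classical prediction exceeds c; the relativistic result does not.)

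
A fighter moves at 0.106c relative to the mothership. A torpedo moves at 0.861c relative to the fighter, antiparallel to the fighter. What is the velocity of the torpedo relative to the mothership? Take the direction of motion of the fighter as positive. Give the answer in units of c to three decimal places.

-0.831c

With v = 0.106 and u' = -0.861 (in units of c),
u = (u' + v)/(1 + u'v/c²):
u = (-0.861 + 0.106) / (1 + (-0.861)·0.106) = -0.7550/0.9087 = -0.8308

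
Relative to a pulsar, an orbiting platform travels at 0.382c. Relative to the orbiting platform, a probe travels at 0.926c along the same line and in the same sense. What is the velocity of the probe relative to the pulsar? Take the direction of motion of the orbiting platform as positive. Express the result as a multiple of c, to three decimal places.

0.966c

With v = 0.382 and u' = 0.926 (in units of c),
u = (u' + v)/(1 + u'v/c²):
u = (0.926 + 0.382) / (1 + 0.926·0.382) = 1.3080/1.3537 = 0.9662
(Galilean addition would give +1.308c, exceeding c.)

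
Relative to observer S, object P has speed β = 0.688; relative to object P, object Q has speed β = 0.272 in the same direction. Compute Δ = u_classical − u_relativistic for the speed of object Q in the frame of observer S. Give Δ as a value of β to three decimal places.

Δ = 0.151

Galilean: u_cl = 0.272 + 0.688 = 0.9600.
Relativistic: u_rel = (0.272 + 0.688) / (1 + 0.272·0.688) = 0.9600/1.1871 = 0.8087.
Δ = 0.9600 − 0.8087 = 0.1513.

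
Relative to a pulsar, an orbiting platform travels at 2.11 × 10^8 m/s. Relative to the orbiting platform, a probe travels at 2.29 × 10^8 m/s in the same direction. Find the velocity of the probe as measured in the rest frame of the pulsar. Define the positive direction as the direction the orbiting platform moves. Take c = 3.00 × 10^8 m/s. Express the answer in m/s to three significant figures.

In units of c (dividing by 3.00 × 10^8 m/s): v = 0.703, u' = 0.763.
u = (u' + v)/(1 + u'v/c²):
u = (0.763 + 0.703) / (1 + 0.763·0.703) = 1.4667/1.5369 = 0.9543
(Galilean addition would give +1.467c, exceeding c.)
Converting back: u = 0.9543 × 3.00 × 10^8 m/s.

2.86 × 10^8 m/s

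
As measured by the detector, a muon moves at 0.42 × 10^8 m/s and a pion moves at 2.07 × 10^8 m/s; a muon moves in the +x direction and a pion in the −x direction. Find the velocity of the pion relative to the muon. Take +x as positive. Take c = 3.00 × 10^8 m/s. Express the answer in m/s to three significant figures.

-2.27 × 10^8 m/s

β_A = 0.140, β_B = -0.690 (dividing each by c = 3.00 × 10^8 m/s).
Transform to A's frame with the inverse velocity-addition law: u' = (u − v)/(1 − uv/c²), taking u = β_B and v = β_A.
u' = (-0.690 − 0.140) / (1 − (0.140)(-0.690)) = -0.8300/1.0966 = -0.7569.
u' = -0.7569 × 3.00 × 10^8 m/s.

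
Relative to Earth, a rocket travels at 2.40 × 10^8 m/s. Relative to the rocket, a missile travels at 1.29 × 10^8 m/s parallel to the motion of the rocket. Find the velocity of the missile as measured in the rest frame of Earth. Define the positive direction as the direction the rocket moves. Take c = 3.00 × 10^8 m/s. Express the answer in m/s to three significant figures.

2.75 × 10^8 m/s

In units of c (dividing by 3.00 × 10^8 m/s): v = 0.800, u' = 0.430.
u = (u' + v)/(1 + u'v/c²):
u = (0.430 + 0.800) / (1 + 0.430·0.800) = 1.2300/1.3440 = 0.9152
Converting back: u = 0.9152 × 3.00 × 10^8 m/s.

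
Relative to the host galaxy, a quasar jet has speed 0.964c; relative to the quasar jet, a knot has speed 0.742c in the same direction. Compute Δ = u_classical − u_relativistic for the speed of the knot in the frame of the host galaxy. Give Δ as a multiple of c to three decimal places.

Δ = 0.711c

Galilean: u_cl = 0.742 + 0.964 = 1.7060.
Relativistic: u_rel = (0.742 + 0.964) / (1 + 0.742·0.964) = 1.7060/1.7153 = 0.9946.
Δ = 1.7060 − 0.9946 = 0.7114.
(The classical prediction exceeds c; the relativistic result does not.)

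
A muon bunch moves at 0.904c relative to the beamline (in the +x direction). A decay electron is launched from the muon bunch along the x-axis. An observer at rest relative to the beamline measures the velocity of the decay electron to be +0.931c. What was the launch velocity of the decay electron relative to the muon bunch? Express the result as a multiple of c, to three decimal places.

Invert the composition law: u' = (u − v)/(1 − uv/c²).
u' = (0.931 − 0.904) / (1 − (0.931)(0.904)) = 0.0270/0.1584 = 0.1705.

+0.170c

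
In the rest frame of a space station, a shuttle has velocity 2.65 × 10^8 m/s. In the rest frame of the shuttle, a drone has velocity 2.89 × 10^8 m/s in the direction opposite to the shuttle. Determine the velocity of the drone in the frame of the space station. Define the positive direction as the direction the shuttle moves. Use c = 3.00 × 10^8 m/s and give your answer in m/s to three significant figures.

In units of c (dividing by 3.00 × 10^8 m/s): v = 0.883, u' = -0.963.
u = (u' + v)/(1 + u'v/c²):
u = (-0.963 + 0.883) / (1 + (-0.963)·0.883) = -0.0800/0.1491 = -0.5367
Converting back: u = -0.5367 × 3.00 × 10^8 m/s.

-1.61 × 10^8 m/s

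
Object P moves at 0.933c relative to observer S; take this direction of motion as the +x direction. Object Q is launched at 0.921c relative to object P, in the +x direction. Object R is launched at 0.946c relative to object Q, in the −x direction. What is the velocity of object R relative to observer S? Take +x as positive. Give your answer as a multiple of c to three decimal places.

+0.902c

Apply u = (u' + v)/(1 + u'v/c²) successively, working outward toward observer S.
Start: velocity of object P relative to observer S = 0.9330c.
Compose with object Q (u' = 0.921 in object P frame): u_1 = (0.921 + 0.933) / (1 + 0.921·0.933) = 1.8540/1.8593 = 0.9972.
Compose with object R (u' = -0.946 in object Q frame): u_2 = (-0.946 + 0.997) / (1 + (-0.946)·0.997) = 0.0512/0.0567 = 0.9023.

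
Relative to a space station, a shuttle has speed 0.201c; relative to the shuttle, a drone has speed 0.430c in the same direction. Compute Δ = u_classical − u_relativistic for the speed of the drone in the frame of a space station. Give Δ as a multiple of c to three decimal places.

Δ = 0.050c

Galilean: u_cl = 0.430 + 0.201 = 0.6310.
Relativistic: u_rel = (0.430 + 0.201) / (1 + 0.430·0.201) = 0.6310/1.0864 = 0.5808.
Δ = 0.6310 − 0.5808 = 0.0502.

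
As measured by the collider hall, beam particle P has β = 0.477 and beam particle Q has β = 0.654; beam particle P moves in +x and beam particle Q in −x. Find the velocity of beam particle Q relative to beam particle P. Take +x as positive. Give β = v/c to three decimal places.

β_A = 0.477, β_B = -0.654.
Transform to A's frame with the inverse velocity-addition law: u' = (u − v)/(1 − uv/c²), taking u = β_B and v = β_A.
u' = (-0.654 − 0.477) / (1 − (0.477)(-0.654)) = -1.1310/1.3120 = -0.8621.

β = -0.862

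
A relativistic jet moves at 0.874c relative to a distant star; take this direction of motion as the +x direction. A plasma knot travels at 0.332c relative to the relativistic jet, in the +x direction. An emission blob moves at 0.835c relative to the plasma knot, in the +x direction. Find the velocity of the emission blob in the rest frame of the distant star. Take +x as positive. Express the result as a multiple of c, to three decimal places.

0.994c

Apply u = (u' + v)/(1 + u'v/c²) successively, working outward toward the distant star.
Start: velocity of the relativistic jet relative to the distant star = 0.8740c.
Compose with the plasma knot (u' = 0.332 in the relativistic jet frame): u_1 = (0.332 + 0.874) / (1 + 0.332·0.874) = 1.2060/1.2902 = 0.9348.
Compose with the emission blob (u' = 0.835 in the plasma knot frame): u_2 = (0.835 + 0.935) / (1 + 0.835·0.935) = 1.7698/1.7805 = 0.9940.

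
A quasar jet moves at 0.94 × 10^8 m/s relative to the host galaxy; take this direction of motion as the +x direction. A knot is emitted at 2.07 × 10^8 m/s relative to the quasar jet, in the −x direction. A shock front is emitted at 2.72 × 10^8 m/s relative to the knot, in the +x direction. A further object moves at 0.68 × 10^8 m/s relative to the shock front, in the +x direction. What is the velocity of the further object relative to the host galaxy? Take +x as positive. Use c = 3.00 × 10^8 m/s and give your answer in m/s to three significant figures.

+2.51 × 10^8 m/s

Apply u = (u' + v)/(1 + u'v/c²) successively, working outward toward the host galaxy.
(Dividing each given speed by c = 3.00 × 10^8 m/s to work in units of c.)
Start: velocity of the quasar jet relative to the host galaxy = 0.3133c.
Compose with the knot (u' = -0.690 in the quasar jet frame): u_1 = (-0.690 + 0.313) / (1 + (-0.690)·0.313) = -0.3767/0.7838 = -0.4806.
Compose with the shock front (u' = 0.907 in the knot frame): u_2 = (0.907 + (-0.481)) / (1 + 0.907·(-0.481)) = 0.4261/0.5643 = 0.7551.
Compose with the further object (u' = 0.227 in the shock front frame): u_3 = (0.227 + 0.755) / (1 + 0.227·0.755) = 0.9818/1.1712 = 0.8383.
So u = 0.8383 × 3.00 × 10^8 m/s.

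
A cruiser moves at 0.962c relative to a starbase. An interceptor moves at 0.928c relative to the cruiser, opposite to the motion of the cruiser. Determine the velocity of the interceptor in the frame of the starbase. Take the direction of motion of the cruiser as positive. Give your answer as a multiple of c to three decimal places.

+0.317c

With v = 0.962 and u' = -0.928 (in units of c),
u = (u' + v)/(1 + u'v/c²):
u = (-0.928 + 0.962) / (1 + (-0.928)·0.962) = 0.0340/0.1073 = 0.3170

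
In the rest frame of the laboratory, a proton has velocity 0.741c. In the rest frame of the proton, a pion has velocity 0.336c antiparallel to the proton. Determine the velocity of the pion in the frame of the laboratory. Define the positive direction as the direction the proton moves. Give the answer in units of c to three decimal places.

With v = 0.741 and u' = -0.336 (in units of c),
u = (u' + v)/(1 + u'v/c²):
u = (-0.336 + 0.741) / (1 + (-0.336)·0.741) = 0.4050/0.7510 = 0.5393
(Galilean addition would give +0.405c.)

+0.539c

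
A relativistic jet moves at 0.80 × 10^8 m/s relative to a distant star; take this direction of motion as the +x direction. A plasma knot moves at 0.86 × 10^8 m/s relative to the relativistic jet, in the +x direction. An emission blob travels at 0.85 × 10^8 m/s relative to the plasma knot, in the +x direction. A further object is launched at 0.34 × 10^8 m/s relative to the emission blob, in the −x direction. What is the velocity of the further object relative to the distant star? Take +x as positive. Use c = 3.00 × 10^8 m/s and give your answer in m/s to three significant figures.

Apply u = (u' + v)/(1 + u'v/c²) successively, working outward toward the distant star.
(Dividing each given speed by c = 3.00 × 10^8 m/s to work in units of c.)
Start: velocity of the relativistic jet relative to the distant star = 0.2667c.
Compose with the plasma knot (u' = 0.287 in the relativistic jet frame): u_1 = (0.287 + 0.267) / (1 + 0.287·0.267) = 0.5533/1.0764 = 0.5140.
Compose with the emission blob (u' = 0.283 in the plasma knot frame): u_2 = (0.283 + 0.514) / (1 + 0.283·0.514) = 0.7974/1.1456 = 0.6960.
Compose with the further object (u' = -0.113 in the emission blob frame): u_3 = (-0.113 + 0.696) / (1 + (-0.113)·0.696) = 0.5827/0.9211 = 0.6326.
So u = 0.6326 × 3.00 × 10^8 m/s.

+1.90 × 10^8 m/s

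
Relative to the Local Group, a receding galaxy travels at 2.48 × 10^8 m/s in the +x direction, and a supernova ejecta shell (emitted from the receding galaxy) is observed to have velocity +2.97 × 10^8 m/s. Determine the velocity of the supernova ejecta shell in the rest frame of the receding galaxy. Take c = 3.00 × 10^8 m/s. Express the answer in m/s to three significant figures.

+2.70 × 10^8 m/s

v = 0.827c, u = 0.990c.
Invert the composition law: u' = (u − v)/(1 − uv/c²).
u' = (0.990 − 0.827) / (1 − (0.990)(0.827)) = 0.1633/0.1816 = 0.8994.
u' = 0.8994 × 3.00 × 10^8 m/s.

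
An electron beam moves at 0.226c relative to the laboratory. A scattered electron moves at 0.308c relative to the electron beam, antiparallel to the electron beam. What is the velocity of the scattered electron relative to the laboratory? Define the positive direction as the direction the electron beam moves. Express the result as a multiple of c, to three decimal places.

-0.088c

With v = 0.226 and u' = -0.308 (in units of c),
u = (u' + v)/(1 + u'v/c²):
u = (-0.308 + 0.226) / (1 + (-0.308)·0.226) = -0.0820/0.9304 = -0.0881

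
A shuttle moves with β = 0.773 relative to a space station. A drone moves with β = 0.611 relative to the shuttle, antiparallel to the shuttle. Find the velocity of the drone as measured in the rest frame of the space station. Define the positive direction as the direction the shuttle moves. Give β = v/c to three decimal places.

With v = 0.773 and u' = -0.611 (in units of c),
u = (u' + v)/(1 + u'v/c²):
u = (-0.611 + 0.773) / (1 + (-0.611)·0.773) = 0.1620/0.5277 = 0.3070

β = +0.307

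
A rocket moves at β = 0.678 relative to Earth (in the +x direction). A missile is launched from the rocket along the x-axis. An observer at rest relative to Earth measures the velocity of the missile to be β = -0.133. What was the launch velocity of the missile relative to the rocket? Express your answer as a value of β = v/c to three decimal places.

β = -0.744

Invert the composition law: u' = (u − v)/(1 − uv/c²).
u' = (-0.133 − 0.678) / (1 − (-0.133)(0.678)) = -0.8110/1.0902 = -0.7439.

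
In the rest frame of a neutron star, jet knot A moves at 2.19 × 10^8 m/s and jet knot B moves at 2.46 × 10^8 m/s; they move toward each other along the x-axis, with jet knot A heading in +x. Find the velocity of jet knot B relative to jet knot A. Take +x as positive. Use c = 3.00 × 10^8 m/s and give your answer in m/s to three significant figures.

-2.91 × 10^8 m/s

β_A = 0.730, β_B = -0.820 (dividing each by c = 3.00 × 10^8 m/s).
Transform to A's frame with the inverse velocity-addition law: u' = (u − v)/(1 − uv/c²), taking u = β_B and v = β_A.
u' = (-0.820 − 0.730) / (1 − (0.730)(-0.820)) = -1.5500/1.5986 = -0.9696.
u' = -0.9696 × 3.00 × 10^8 m/s.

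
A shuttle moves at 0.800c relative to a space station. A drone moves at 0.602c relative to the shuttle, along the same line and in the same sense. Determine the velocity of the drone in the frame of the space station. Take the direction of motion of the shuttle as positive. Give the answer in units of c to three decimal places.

0.946c

With v = 0.800 and u' = 0.602 (in units of c),
u = (u' + v)/(1 + u'v/c²):
u = (0.602 + 0.800) / (1 + 0.602·0.800) = 1.4020/1.4816 = 0.9463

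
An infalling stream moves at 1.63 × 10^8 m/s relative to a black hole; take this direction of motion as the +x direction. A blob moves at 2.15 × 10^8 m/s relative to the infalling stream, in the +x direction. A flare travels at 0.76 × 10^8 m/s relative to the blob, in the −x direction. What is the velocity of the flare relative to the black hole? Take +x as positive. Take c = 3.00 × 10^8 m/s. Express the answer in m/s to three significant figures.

+2.55 × 10^8 m/s

Apply u = (u' + v)/(1 + u'v/c²) successively, working outward toward the black hole.
(Dividing each given speed by c = 3.00 × 10^8 m/s to work in units of c.)
Start: velocity of the infalling stream relative to the black hole = 0.5433c.
Compose with the blob (u' = 0.717 in the infalling stream frame): u_1 = (0.717 + 0.543) / (1 + 0.717·0.543) = 1.2600/1.3894 = 0.9069.
Compose with the flare (u' = -0.253 in the blob frame): u_2 = (-0.253 + 0.907) / (1 + (-0.253)·0.907) = 0.6535/0.7703 = 0.8485.
So u = 0.8485 × 3.00 × 10^8 m/s.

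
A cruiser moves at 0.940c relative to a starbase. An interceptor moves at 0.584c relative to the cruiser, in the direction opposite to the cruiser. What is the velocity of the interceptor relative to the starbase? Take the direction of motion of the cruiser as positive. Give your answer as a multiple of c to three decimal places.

+0.789c

With v = 0.940 and u' = -0.584 (in units of c),
u = (u' + v)/(1 + u'v/c²):
u = (-0.584 + 0.940) / (1 + (-0.584)·0.940) = 0.3560/0.4510 = 0.7893
(Galilean addition would give +0.356c.)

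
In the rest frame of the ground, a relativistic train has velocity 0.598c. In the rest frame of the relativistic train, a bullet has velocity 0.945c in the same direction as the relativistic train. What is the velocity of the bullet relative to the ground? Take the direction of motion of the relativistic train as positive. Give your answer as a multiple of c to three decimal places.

0.986c

With v = 0.598 and u' = 0.945 (in units of c),
u = (u' + v)/(1 + u'v/c²):
u = (0.945 + 0.598) / (1 + 0.945·0.598) = 1.5430/1.5651 = 0.9859
(Galilean addition would give +1.543c, exceeding c.)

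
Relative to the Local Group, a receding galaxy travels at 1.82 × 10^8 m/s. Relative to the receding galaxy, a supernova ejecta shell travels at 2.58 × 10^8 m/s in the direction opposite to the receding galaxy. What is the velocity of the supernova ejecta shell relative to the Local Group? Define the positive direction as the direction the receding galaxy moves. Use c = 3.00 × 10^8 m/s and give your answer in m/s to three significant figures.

-1.59 × 10^8 m/s

In units of c (dividing by 3.00 × 10^8 m/s): v = 0.607, u' = -0.860.
u = (u' + v)/(1 + u'v/c²):
u = (-0.860 + 0.607) / (1 + (-0.860)·0.607) = -0.2533/0.4783 = -0.5297
(Galilean addition would give -0.253c.)
Converting back: u = -0.5297 × 3.00 × 10^8 m/s.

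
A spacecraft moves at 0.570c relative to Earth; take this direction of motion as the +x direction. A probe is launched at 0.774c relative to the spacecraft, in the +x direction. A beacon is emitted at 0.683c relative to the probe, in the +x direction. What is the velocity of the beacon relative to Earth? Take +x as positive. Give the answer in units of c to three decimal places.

0.987c

Apply u = (u' + v)/(1 + u'v/c²) successively, working outward toward Earth.
Start: velocity of the spacecraft relative to Earth = 0.5700c.
Compose with the probe (u' = 0.774 in the spacecraft frame): u_1 = (0.774 + 0.570) / (1 + 0.774·0.570) = 1.3440/1.4412 = 0.9326.
Compose with the beacon (u' = 0.683 in the probe frame): u_2 = (0.683 + 0.933) / (1 + 0.683·0.933) = 1.6156/1.6369 = 0.9869.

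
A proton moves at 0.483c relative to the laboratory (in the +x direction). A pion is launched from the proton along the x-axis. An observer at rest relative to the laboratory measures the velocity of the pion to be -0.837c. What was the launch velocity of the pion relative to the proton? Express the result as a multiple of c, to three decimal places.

Invert the composition law: u' = (u − v)/(1 − uv/c²).
u' = (-0.837 − 0.483) / (1 − (-0.837)(0.483)) = -1.3200/1.4043 = -0.9400.

-0.940c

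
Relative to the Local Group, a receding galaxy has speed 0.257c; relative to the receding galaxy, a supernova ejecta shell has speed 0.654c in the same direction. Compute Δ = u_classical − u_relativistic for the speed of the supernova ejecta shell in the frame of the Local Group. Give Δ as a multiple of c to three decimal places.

Δ = 0.131c

Galilean: u_cl = 0.654 + 0.257 = 0.9110.
Relativistic: u_rel = (0.654 + 0.257) / (1 + 0.654·0.257) = 0.9110/1.1681 = 0.7799.
Δ = 0.9110 − 0.7799 = 0.1311.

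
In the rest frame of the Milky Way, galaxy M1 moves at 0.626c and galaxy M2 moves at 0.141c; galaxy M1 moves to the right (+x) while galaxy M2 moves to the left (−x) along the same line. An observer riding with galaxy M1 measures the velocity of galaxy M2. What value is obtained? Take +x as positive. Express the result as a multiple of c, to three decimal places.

-0.705c

β_A = 0.626, β_B = -0.141.
Transform to A's frame with the inverse velocity-addition law: u' = (u − v)/(1 − uv/c²), taking u = β_B and v = β_A.
u' = (-0.141 − 0.626) / (1 − (0.626)(-0.141)) = -0.7670/1.0883 = -0.7048.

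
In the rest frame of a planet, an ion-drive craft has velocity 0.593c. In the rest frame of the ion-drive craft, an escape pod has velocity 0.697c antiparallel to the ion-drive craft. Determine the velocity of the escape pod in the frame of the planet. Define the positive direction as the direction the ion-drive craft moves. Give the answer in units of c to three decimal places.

With v = 0.593 and u' = -0.697 (in units of c),
u = (u' + v)/(1 + u'v/c²):
u = (-0.697 + 0.593) / (1 + (-0.697)·0.593) = -0.1040/0.5867 = -0.1773
(Galilean addition would give -0.104c.)

-0.177c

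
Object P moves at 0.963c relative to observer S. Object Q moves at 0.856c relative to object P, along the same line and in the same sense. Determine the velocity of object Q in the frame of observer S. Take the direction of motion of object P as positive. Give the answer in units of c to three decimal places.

0.997c

With v = 0.963 and u' = 0.856 (in units of c),
u = (u' + v)/(1 + u'v/c²):
u = (0.856 + 0.963) / (1 + 0.856·0.963) = 1.8190/1.8243 = 0.9971
(Galilean addition would give +1.819c, exceeding c.)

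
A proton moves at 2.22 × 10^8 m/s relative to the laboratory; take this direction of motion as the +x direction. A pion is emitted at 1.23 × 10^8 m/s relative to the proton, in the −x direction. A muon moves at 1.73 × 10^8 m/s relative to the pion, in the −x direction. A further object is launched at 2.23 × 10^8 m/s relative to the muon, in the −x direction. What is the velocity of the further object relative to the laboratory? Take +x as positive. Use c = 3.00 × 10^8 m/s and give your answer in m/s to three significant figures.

-2.40 × 10^8 m/s

Apply u = (u' + v)/(1 + u'v/c²) successively, working outward toward the laboratory.
(Dividing each given speed by c = 3.00 × 10^8 m/s to work in units of c.)
Start: velocity of the proton relative to the laboratory = 0.7400c.
Compose with the pion (u' = -0.410 in the proton frame): u_1 = (-0.410 + 0.740) / (1 + (-0.410)·0.740) = 0.3300/0.6966 = 0.4737.
Compose with the muon (u' = -0.577 in the pion frame): u_2 = (-0.577 + 0.474) / (1 + (-0.577)·0.474) = -0.1029/0.7268 = -0.1416.
Compose with the further object (u' = -0.743 in the muon frame): u_3 = (-0.743 + (-0.142)) / (1 + (-0.743)·(-0.142)) = -0.8850/1.1053 = -0.8007.
So u = -0.8007 × 3.00 × 10^8 m/s.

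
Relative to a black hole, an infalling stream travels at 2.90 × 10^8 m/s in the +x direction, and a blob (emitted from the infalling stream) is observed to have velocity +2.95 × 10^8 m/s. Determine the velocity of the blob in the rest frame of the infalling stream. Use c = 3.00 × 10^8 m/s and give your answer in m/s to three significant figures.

+1.01 × 10^8 m/s

v = 0.967c, u = 0.983c.
Invert the composition law: u' = (u − v)/(1 − uv/c²).
u' = (0.983 − 0.967) / (1 − (0.983)(0.967)) = 0.0167/0.0494 = 0.3371.
u' = 0.3371 × 3.00 × 10^8 m/s.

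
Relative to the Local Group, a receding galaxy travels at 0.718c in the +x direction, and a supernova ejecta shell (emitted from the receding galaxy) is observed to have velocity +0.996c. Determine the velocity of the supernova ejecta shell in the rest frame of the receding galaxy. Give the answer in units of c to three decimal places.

+0.976c

Invert the composition law: u' = (u − v)/(1 − uv/c²).
u' = (0.996 − 0.718) / (1 − (0.996)(0.718)) = 0.2780/0.2849 = 0.9759.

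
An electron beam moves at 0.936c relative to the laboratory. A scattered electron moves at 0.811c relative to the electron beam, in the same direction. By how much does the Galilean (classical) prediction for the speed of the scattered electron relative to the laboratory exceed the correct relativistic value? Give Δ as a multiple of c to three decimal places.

Δ = 0.754c

Galilean: u_cl = 0.811 + 0.936 = 1.7470.
Relativistic: u_rel = (0.811 + 0.936) / (1 + 0.811·0.936) = 1.7470/1.7591 = 0.9931.
Δ = 1.7470 − 0.9931 = 0.7539.
(The classical prediction exceeds c; the relativistic result does not.)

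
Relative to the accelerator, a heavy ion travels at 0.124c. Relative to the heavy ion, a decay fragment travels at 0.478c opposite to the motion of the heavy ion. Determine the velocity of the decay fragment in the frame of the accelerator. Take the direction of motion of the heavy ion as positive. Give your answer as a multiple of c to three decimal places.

With v = 0.124 and u' = -0.478 (in units of c),
u = (u' + v)/(1 + u'v/c²):
u = (-0.478 + 0.124) / (1 + (-0.478)·0.124) = -0.3540/0.9407 = -0.3763

-0.376c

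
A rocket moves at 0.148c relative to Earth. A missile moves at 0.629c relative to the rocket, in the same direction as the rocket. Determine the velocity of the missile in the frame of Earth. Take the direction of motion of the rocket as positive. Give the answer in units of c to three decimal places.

With v = 0.148 and u' = 0.629 (in units of c),
u = (u' + v)/(1 + u'v/c²):
u = (0.629 + 0.148) / (1 + 0.629·0.148) = 0.7770/1.0931 = 0.7108

0.711c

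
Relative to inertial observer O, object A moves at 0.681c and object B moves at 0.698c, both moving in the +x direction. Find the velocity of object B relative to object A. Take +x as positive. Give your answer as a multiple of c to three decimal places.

β_A = 0.681, β_B = 0.698.
Transform to A's frame with the inverse velocity-addition law: u' = (u − v)/(1 − uv/c²), taking u = β_B and v = β_A.
u' = (0.698 − 0.681) / (1 − (0.681)(0.698)) = 0.0170/0.5247 = 0.0324.

+0.032c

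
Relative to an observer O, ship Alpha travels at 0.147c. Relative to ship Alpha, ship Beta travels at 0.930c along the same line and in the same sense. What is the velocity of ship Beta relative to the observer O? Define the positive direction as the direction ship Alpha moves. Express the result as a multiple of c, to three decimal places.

0.947c

With v = 0.147 and u' = 0.930 (in units of c),
u = (u' + v)/(1 + u'v/c²):
u = (0.930 + 0.147) / (1 + 0.930·0.147) = 1.0770/1.1367 = 0.9475
(Galilean addition would give +1.077c, exceeding c.)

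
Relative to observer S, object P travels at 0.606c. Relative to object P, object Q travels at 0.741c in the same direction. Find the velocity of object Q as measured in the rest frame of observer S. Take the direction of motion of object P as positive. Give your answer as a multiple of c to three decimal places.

With v = 0.606 and u' = 0.741 (in units of c),
u = (u' + v)/(1 + u'v/c²):
u = (0.741 + 0.606) / (1 + 0.741·0.606) = 1.3470/1.4490 = 0.9296
(Galilean addition would give +1.347c, exceeding c.)

0.930c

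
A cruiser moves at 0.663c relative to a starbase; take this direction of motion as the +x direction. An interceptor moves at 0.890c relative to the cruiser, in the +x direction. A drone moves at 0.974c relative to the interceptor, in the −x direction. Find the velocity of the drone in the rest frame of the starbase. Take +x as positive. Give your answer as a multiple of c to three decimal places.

Apply u = (u' + v)/(1 + u'v/c²) successively, working outward toward the starbase.
Start: velocity of the cruiser relative to the starbase = 0.6630c.
Compose with the interceptor (u' = 0.890 in the cruiser frame): u_1 = (0.890 + 0.663) / (1 + 0.890·0.663) = 1.5530/1.5901 = 0.9767.
Compose with the drone (u' = -0.974 in the interceptor frame): u_2 = (-0.974 + 0.977) / (1 + (-0.974)·0.977) = 0.0027/0.0487 = 0.0552.

+0.055c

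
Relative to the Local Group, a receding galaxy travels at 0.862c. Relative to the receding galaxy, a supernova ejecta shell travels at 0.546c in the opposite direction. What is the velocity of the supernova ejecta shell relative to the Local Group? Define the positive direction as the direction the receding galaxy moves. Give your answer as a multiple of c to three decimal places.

+0.597c

With v = 0.862 and u' = -0.546 (in units of c),
u = (u' + v)/(1 + u'v/c²):
u = (-0.546 + 0.862) / (1 + (-0.546)·0.862) = 0.3160/0.5293 = 0.5970
(Galilean addition would give +0.316c.)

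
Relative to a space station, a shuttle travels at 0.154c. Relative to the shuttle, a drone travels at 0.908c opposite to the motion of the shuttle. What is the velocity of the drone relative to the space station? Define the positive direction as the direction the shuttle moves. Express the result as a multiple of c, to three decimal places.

With v = 0.154 and u' = -0.908 (in units of c),
u = (u' + v)/(1 + u'v/c²):
u = (-0.908 + 0.154) / (1 + (-0.908)·0.154) = -0.7540/0.8602 = -0.8766
(Galilean addition would give -0.754c.)

-0.877c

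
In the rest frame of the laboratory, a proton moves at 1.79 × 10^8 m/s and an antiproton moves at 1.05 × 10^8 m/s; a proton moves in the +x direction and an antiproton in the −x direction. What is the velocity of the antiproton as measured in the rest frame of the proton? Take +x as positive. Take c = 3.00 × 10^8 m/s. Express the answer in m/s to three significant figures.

β_A = 0.597, β_B = -0.350 (dividing each by c = 3.00 × 10^8 m/s).
Transform to A's frame with the inverse velocity-addition law: u' = (u − v)/(1 − uv/c²), taking u = β_B and v = β_A.
u' = (-0.350 − 0.597) / (1 − (0.597)(-0.350)) = -0.9467/1.2088 = -0.7831.
u' = -0.7831 × 3.00 × 10^8 m/s.

-2.35 × 10^8 m/s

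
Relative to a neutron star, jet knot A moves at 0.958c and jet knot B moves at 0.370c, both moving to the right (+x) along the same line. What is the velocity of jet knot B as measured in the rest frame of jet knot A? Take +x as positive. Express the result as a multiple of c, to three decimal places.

β_A = 0.958, β_B = 0.370.
Transform to A's frame with the inverse velocity-addition law: u' = (u − v)/(1 − uv/c²), taking u = β_B and v = β_A.
u' = (0.370 − 0.958) / (1 − (0.958)(0.370)) = -0.5880/0.6455 = -0.9109.

-0.911c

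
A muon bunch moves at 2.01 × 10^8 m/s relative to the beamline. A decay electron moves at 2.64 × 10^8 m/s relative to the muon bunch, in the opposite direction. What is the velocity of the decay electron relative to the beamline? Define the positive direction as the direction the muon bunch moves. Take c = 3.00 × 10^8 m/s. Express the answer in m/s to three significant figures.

In units of c (dividing by 3.00 × 10^8 m/s): v = 0.670, u' = -0.880.
u = (u' + v)/(1 + u'v/c²):
u = (-0.880 + 0.670) / (1 + (-0.880)·0.670) = -0.2100/0.4104 = -0.5117
(Galilean addition would give -0.210c.)
Converting back: u = -0.5117 × 3.00 × 10^8 m/s.

-1.54 × 10^8 m/s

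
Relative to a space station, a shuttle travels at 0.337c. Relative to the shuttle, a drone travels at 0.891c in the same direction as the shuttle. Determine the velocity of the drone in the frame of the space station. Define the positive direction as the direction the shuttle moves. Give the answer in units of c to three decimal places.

0.944c

With v = 0.337 and u' = 0.891 (in units of c),
u = (u' + v)/(1 + u'v/c²):
u = (0.891 + 0.337) / (1 + 0.891·0.337) = 1.2280/1.3003 = 0.9444
(Galilean addition would give +1.228c, exceeding c.)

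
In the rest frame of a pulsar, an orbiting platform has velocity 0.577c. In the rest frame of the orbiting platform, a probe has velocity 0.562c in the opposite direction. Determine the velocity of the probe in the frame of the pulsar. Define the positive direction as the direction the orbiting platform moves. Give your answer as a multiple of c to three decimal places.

+0.022c

With v = 0.577 and u' = -0.562 (in units of c),
u = (u' + v)/(1 + u'v/c²):
u = (-0.562 + 0.577) / (1 + (-0.562)·0.577) = 0.0150/0.6757 = 0.0222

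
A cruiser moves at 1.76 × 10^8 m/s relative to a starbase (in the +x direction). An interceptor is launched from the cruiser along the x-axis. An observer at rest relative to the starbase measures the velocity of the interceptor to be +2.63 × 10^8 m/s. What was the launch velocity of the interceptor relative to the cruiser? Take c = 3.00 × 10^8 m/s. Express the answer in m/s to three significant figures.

+1.79 × 10^8 m/s

v = 0.587c, u = 0.877c.
Invert the composition law: u' = (u − v)/(1 − uv/c²).
u' = (0.877 − 0.587) / (1 − (0.877)(0.587)) = 0.2900/0.4857 = 0.5971.
u' = 0.5971 × 3.00 × 10^8 m/s.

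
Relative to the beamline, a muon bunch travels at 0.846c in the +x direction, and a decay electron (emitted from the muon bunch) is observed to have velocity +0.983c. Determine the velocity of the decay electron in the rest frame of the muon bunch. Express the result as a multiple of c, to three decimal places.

+0.814c

Invert the composition law: u' = (u − v)/(1 − uv/c²).
u' = (0.983 − 0.846) / (1 − (0.983)(0.846)) = 0.1370/0.1684 = 0.8136.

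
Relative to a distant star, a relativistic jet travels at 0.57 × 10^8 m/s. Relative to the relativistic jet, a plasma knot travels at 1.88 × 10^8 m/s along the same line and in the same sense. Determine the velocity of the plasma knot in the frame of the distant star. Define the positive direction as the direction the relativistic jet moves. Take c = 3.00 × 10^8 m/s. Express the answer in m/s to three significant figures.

2.19 × 10^8 m/s

In units of c (dividing by 3.00 × 10^8 m/s): v = 0.190, u' = 0.627.
u = (u' + v)/(1 + u'v/c²):
u = (0.627 + 0.190) / (1 + 0.627·0.190) = 0.8167/1.1191 = 0.7298
Converting back: u = 0.7298 × 3.00 × 10^8 m/s.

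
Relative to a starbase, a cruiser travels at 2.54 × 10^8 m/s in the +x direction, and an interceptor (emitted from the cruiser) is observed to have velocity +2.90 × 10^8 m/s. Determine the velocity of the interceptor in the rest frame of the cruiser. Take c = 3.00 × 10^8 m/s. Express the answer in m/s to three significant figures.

v = 0.847c, u = 0.967c.
Invert the composition law: u' = (u − v)/(1 − uv/c²).
u' = (0.967 − 0.847) / (1 − (0.967)(0.847)) = 0.1200/0.1816 = 0.6610.
u' = 0.6610 × 3.00 × 10^8 m/s.

+1.98 × 10^8 m/s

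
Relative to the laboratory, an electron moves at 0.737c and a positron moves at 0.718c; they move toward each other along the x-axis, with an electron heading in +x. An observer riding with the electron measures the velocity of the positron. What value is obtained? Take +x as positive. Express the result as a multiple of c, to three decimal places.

β_A = 0.737, β_B = -0.718.
Transform to A's frame with the inverse velocity-addition law: u' = (u − v)/(1 − uv/c²), taking u = β_B and v = β_A.
u' = (-0.718 − 0.737) / (1 − (0.737)(-0.718)) = -1.4550/1.5292 = -0.9515.

-0.951c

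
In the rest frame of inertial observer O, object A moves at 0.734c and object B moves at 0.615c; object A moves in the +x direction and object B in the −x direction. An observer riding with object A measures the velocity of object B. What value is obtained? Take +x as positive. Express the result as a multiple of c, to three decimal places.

-0.929c

β_A = 0.734, β_B = -0.615.
Transform to A's frame with the inverse velocity-addition law: u' = (u − v)/(1 − uv/c²), taking u = β_B and v = β_A.
u' = (-0.615 − 0.734) / (1 − (0.734)(-0.615)) = -1.3490/1.4514 = -0.9294.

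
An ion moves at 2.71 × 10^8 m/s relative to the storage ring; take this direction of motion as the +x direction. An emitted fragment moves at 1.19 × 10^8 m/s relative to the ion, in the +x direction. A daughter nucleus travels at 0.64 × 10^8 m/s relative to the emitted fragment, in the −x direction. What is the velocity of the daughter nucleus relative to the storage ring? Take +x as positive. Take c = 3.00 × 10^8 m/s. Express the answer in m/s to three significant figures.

Apply u = (u' + v)/(1 + u'v/c²) successively, working outward toward the storage ring.
(Dividing each given speed by c = 3.00 × 10^8 m/s to work in units of c.)
Start: velocity of the ion relative to the storage ring = 0.9033c.
Compose with the emitted fragment (u' = 0.397 in the ion frame): u_1 = (0.397 + 0.903) / (1 + 0.397·0.903) = 1.3000/1.3583 = 0.9571.
Compose with the daughter nucleus (u' = -0.213 in the emitted fragment frame): u_2 = (-0.213 + 0.957) / (1 + (-0.213)·0.957) = 0.7437/0.7958 = 0.9345.
So u = 0.9345 × 3.00 × 10^8 m/s.

+2.80 × 10^8 m/s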